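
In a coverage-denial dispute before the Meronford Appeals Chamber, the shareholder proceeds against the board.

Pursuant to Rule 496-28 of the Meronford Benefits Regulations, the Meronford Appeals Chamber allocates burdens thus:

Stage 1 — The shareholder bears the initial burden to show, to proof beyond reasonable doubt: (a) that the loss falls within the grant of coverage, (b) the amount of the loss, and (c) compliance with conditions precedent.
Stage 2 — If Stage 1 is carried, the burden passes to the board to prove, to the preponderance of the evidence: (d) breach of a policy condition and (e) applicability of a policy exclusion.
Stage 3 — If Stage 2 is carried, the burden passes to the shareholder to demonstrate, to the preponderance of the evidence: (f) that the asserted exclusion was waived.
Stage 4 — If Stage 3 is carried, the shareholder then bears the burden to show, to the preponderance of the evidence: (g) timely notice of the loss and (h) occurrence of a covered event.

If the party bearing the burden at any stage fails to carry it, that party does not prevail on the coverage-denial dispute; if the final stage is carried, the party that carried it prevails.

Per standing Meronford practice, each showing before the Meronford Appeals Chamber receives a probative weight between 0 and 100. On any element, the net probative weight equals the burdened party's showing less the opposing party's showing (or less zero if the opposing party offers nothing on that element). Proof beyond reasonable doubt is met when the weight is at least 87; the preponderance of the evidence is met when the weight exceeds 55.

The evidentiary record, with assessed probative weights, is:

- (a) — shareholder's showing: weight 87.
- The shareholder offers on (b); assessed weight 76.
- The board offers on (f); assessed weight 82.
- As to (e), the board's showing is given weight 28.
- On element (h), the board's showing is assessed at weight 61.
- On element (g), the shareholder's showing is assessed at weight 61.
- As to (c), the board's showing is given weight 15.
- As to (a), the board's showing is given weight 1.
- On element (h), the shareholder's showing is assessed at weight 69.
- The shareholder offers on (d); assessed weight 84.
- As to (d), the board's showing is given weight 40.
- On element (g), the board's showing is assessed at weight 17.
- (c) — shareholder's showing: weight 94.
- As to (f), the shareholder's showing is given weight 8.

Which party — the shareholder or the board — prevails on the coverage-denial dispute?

Stage 1 — burden on shareholder; standard: proof beyond reasonable doubt (weight is at least 87).
    (a): 87 − 1 = 86 < 87 [not met]
    (b): 76 < 87 [not met]
    (c): 94 − 15 = 79 < 87 [not met]
  Not every element is met, so the shareholder fails to carry Stage 1.
So the board prevails.

board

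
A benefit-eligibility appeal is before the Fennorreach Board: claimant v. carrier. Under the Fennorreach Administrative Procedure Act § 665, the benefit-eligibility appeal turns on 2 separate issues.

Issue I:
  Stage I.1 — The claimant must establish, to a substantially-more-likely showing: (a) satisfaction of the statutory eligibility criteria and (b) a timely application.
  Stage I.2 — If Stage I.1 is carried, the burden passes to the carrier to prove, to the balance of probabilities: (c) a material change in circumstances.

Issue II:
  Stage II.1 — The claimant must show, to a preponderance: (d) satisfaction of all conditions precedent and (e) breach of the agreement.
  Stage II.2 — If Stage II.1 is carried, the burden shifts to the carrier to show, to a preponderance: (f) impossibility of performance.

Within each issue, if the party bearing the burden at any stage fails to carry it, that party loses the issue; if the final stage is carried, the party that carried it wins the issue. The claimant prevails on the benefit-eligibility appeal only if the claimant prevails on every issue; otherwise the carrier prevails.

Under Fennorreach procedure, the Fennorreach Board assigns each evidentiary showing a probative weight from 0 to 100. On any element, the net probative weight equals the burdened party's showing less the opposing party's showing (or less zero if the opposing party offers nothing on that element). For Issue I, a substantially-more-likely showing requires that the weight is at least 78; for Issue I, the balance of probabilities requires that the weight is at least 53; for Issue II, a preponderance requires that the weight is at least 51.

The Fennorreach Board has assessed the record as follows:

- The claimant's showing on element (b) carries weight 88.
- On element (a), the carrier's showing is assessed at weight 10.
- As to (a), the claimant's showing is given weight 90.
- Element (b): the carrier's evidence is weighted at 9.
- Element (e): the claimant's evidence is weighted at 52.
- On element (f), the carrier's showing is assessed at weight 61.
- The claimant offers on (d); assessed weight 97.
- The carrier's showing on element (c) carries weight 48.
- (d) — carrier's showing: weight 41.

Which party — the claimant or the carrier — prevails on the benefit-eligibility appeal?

— Issue I —
Stage I.1 (claimant, a substantially-more-likely showing, weight is at least 78): (a) net 90−10=80 ≥ 78 — meets; (b) net 88−9=79 ≥ 78 — meets.
  All elements met. The burden passes to the carrier.
Stage I.2 (carrier, the balance of probabilities, weight is at least 53): (c) 48 < 53 — fails.
  Stage I.2 not carried; the carrier fails its burden.
The analysis ends at Stage I.2; the claimant prevails on this issue.
— Issue II —
Stage II.1 (claimant, a preponderance, weight is at least 51): (d) net 97−41=56 ≥ 51 — meets; (e) 52 ≥ 51 — meets.
  Stage II.1 is satisfied; the onus moves to the carrier.
Stage II.2 (carrier, a preponderance, weight is at least 51): (f) 61 ≥ 51 — meets.
  Stage II.2 carried; the final stage is satisfied.
Every stage carried; the carrier prevails on this issue.
Per-issue: Issue I → claimant; Issue II → carrier. The claimant must prevail on every issue; overall, the carrier prevails.

carrier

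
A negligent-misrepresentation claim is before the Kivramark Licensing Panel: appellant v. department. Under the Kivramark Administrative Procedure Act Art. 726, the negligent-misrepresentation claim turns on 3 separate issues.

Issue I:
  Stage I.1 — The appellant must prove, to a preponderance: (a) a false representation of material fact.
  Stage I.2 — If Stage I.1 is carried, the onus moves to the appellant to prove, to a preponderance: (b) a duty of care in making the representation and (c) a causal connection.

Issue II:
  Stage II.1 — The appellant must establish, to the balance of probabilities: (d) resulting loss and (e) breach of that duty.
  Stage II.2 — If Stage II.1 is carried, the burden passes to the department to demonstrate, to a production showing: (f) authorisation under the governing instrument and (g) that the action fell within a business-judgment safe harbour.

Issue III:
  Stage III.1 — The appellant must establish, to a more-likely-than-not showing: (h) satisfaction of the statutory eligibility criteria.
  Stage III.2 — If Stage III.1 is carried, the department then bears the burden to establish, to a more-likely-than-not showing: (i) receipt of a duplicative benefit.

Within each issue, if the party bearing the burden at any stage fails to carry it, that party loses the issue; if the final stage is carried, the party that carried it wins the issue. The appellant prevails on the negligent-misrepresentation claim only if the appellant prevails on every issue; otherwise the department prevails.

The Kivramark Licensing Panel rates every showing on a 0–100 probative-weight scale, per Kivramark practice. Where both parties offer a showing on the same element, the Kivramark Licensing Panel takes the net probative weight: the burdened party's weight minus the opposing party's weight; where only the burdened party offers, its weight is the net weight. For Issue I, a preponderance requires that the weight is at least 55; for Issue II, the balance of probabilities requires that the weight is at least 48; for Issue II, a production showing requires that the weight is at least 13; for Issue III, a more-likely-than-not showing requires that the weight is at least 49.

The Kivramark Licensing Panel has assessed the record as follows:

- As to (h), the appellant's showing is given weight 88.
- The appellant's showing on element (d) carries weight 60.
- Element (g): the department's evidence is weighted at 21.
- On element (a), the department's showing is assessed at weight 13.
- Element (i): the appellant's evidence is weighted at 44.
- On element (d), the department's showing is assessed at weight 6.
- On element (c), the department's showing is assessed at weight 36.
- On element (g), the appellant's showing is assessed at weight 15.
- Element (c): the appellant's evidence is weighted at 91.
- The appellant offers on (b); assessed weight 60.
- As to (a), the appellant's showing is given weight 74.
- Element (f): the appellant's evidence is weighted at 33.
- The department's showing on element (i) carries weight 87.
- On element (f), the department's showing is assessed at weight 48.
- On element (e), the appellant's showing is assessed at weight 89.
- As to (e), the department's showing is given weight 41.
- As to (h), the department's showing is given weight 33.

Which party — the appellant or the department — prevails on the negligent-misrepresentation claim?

— Issue I —
Stage I.1 (appellant, a preponderance, weight is at least 55): (a) net 74−13=61 ≥ 55 — meets.
  Stage I.1 carried; the burden remains with the appellant.
Stage I.2 (appellant, a preponderance, weight is at least 55): (b) 60 ≥ 55 — meets; (c) net 91−36=55 ≥ 55 — meets.
  All elements met at the final stage.
Every stage carried; the appellant prevails on this issue.
— Issue II —
At Stage II.1 the appellant must meet the balance of probabilities (weight is at least 48): on (d) the weight is 60 less the opposing 6 gives net 54, ≥ 48, so (d) meets the standard; on (e) the weight is 89 less the opposing 41 gives net 48, ≥ 48, so (e) meets the standard.
  All elements met. The burden passes to the department.
At Stage II.2 the department must meet a production showing (weight is at least 13): on (f) the weight is 48 less the opposing 33 gives net 15, which does reach 13, so (f) meets the standard; on (g) the weight is 21 less the opposing 15 gives net 6, which does not reach 13, so (g) does not meet the standard.
  The department does not carry Stage II.2.
The analysis ends at Stage II.2; the appellant prevails on this issue.
— Issue III —
Stage III.1 — burden on appellant; standard: a more-likely-than-not showing (weight is at least 49).
    (h): 88 − 33 = 55 ≥ 49 [met]
  Stage III.1 carried; the burden shifts to the department.
Stage III.2 — burden on department; standard: a more-likely-than-not showing (weight is at least 49).
    (i): 87 − 44 = 43 < 49 [not met]
  Stage III.2 not carried; the department fails its burden.
So the appellant prevails on this issue.
Per-issue: Issue I → appellant; Issue II → appellant; Issue III → appellant. The appellant must prevail on every issue; overall, the appellant prevails.

appellant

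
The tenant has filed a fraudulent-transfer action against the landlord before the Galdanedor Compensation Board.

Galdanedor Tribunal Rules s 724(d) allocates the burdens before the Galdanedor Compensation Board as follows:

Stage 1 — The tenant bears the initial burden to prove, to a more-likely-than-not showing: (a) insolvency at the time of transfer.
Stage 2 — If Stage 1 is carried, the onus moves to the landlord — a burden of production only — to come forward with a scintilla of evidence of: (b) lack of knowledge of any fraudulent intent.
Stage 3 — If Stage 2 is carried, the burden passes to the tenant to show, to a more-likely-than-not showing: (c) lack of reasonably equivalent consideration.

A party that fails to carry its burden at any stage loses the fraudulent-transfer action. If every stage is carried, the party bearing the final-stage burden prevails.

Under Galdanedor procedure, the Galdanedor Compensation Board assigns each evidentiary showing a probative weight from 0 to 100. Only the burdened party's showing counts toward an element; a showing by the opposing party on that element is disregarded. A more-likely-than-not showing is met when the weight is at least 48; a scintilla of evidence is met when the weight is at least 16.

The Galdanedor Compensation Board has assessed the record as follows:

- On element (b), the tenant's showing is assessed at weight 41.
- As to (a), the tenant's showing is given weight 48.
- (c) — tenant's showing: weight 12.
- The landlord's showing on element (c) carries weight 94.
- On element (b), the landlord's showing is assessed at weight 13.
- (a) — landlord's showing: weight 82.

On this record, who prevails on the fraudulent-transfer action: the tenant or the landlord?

tenant

Stage 1 (tenant, a more-likely-than-not showing, weight is at least 48): (a) 48 (landlord's 82 disregarded) ≥ 48 — meets.
  All elements met. The burden passes to the landlord.
Stage 2 (landlord, a scintilla of evidence, weight is at least 16): (b) 13 (tenant's 41 disregarded) < 16 — fails.
  The landlord does not carry Stage 2.
So the tenant prevails.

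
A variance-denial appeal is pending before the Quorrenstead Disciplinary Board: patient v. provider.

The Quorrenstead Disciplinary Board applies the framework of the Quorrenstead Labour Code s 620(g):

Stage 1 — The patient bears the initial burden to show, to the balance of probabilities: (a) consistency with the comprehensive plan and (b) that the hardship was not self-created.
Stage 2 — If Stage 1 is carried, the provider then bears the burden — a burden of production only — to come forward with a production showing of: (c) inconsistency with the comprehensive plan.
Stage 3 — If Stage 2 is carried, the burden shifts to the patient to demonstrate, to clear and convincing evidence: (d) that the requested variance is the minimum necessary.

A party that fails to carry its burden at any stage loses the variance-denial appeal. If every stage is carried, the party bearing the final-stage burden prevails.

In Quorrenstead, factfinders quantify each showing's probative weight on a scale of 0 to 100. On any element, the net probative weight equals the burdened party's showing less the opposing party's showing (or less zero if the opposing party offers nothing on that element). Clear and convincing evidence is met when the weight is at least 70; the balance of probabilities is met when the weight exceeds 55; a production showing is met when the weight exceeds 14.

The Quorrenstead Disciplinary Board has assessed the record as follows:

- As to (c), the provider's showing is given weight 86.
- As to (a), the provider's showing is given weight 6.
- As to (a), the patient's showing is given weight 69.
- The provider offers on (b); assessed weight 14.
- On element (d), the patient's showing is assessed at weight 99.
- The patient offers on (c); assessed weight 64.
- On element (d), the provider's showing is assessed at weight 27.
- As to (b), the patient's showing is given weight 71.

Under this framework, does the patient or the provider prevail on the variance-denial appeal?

At Stage 1 the patient must meet the balance of probabilities (weight exceeds 55): on (a) the weight is 69 less the opposing 6 gives net 63, > 55, so (a) meets the standard; on (b) the weight is 71 less the opposing 14 gives net 57, > 55, so (b) meets the standard.
  Stage 1 carried; the burden shifts to the provider.
At Stage 2 the provider must meet a production showing (weight exceeds 14): on (c) the weight is 86 less the opposing 64 gives net 22, which does exceed 14, so (c) meets the standard.
  The provider carries Stage 2; the patient now bears the burden.
At Stage 3 the patient must meet clear and convincing evidence (weight is at least 70): on (d) the weight is 99 less the opposing 27 gives net 72, which does reach 70, so (d) meets the standard.
  The patient carries the last stage.
All stages carried — the patient prevails.

patient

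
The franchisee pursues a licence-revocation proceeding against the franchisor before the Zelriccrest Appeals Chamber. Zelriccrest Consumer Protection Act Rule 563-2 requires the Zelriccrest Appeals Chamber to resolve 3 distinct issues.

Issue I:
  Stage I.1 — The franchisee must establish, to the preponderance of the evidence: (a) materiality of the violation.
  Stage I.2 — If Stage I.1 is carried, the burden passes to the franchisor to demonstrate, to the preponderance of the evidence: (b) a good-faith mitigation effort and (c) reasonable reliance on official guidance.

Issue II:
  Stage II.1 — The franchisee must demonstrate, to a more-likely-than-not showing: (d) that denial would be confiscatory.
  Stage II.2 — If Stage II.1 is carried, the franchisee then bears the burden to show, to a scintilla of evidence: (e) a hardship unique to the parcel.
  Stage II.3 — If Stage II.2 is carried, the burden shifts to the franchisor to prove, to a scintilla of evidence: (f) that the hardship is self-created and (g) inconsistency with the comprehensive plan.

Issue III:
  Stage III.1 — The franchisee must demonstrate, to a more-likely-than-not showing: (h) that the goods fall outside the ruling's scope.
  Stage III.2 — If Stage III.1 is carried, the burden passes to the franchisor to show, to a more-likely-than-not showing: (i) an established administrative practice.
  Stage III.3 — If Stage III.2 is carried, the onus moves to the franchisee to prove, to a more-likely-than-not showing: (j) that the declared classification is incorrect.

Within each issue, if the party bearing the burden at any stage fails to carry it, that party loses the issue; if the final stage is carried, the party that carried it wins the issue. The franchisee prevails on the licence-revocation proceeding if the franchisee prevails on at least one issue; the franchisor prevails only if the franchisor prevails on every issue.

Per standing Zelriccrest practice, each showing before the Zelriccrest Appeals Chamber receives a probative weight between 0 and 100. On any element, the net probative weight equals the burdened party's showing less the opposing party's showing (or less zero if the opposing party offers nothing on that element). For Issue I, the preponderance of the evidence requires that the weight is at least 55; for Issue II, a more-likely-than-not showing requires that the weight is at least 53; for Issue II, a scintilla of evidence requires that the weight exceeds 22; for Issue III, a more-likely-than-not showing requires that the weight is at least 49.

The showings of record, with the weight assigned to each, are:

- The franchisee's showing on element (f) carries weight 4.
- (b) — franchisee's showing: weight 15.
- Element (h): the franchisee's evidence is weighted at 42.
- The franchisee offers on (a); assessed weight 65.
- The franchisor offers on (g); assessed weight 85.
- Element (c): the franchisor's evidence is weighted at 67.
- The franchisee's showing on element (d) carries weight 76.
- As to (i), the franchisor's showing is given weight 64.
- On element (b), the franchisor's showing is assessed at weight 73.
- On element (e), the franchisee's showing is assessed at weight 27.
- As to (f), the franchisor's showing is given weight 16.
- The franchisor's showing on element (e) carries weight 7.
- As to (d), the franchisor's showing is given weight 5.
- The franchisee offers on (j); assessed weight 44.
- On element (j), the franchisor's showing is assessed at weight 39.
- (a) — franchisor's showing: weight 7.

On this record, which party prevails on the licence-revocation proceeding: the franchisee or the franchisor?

— Issue I —
Stage I.1 — burden on franchisee; standard: the preponderance of the evidence (weight is at least 55).
    (a): 65 − 7 = 58 ≥ 55 [met]
  Stage I.1 is satisfied; the onus moves to the franchisor.
Stage I.2 — burden on franchisor; standard: the preponderance of the evidence (weight is at least 55).
    (b): 73 − 15 = 58 ≥ 55 [met]
    (c): 67 ≥ 55 [met]
  All elements met at the final stage.
Every stage carried; the franchisor prevails on this issue.
— Issue II —
Stage II.1 (franchisee, a more-likely-than-not showing, weight is at least 53): (d) net 76−5=71 ≥ 53 — meets.
  Stage II.1 is satisfied; the franchisee continues to bear the burden.
Stage II.2 (franchisee, a scintilla of evidence, weight exceeds 22): (e) net 27−7=20 ≤ 22 — fails.
  Not every element is met, so the franchisee fails to carry Stage II.2.
The analysis ends at Stage II.2; the franchisor prevails on this issue.
— Issue III —
Stage III.1 — burden on franchisee; standard: a more-likely-than-not showing (weight is at least 49).
    (h): 42 < 49 [not met]
  Stage III.1 not carried; the franchisee fails its burden.
The franchisor prevails on this issue.
Per-issue: Issue I → franchisor; Issue II → franchisor; Issue III → franchisor. The franchisee must prevail on at least one issue; overall, the franchisor prevails.

franchisor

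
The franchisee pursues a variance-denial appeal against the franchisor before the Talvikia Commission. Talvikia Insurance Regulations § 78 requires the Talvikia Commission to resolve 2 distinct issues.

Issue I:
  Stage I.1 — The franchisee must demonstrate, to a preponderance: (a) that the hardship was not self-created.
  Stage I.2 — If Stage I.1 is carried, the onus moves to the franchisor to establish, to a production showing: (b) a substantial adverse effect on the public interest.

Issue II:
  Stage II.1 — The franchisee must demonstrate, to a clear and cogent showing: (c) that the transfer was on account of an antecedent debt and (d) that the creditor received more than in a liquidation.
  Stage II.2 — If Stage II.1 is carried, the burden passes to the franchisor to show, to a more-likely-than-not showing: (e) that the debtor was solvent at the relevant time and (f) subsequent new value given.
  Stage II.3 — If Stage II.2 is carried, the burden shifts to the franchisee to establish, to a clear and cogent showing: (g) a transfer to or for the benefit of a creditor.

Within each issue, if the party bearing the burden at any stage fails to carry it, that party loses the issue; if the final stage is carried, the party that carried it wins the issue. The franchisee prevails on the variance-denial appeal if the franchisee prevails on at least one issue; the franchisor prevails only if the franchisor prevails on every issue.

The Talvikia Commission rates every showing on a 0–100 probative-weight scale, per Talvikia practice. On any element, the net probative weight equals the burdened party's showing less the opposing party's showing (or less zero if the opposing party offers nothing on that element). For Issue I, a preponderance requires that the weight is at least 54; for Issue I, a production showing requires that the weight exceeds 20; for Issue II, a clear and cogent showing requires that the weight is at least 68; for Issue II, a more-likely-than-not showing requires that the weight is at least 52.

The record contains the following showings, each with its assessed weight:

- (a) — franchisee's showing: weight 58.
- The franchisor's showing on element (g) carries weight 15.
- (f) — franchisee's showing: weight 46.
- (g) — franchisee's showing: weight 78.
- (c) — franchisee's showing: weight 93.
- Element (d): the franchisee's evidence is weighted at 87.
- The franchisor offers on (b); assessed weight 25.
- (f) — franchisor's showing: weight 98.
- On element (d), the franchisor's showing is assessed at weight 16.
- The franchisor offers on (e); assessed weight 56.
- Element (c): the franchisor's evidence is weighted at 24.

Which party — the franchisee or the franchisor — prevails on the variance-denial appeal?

— Issue I —
At Stage I.1 the franchisee must meet a preponderance (weight is at least 54): on (a) the weight is 58, which does reach 54, so (a) meets the standard.
  All elements met. The burden passes to the franchisor.
At Stage I.2 the franchisor must meet a production showing (weight exceeds 20): on (b) the weight is 25, > 20, so (b) meets the standard.
  Stage I.2 carried; the final stage is satisfied.
With every stage satisfied, the franchisor prevails on this issue.
— Issue II —
At Stage II.1 the franchisee must meet a clear and cogent showing (weight is at least 68): on (c) the weight is 93 less the opposing 24 gives net 69, ≥ 68, so (c) meets the standard; on (d) the weight is 87 less the opposing 16 gives net 71, which does reach 68, so (d) meets the standard.
  Stage II.1 carried; the burden shifts to the franchisor.
At Stage II.2 the franchisor must meet a more-likely-than-not showing (weight is at least 52): on (e) the weight is 56, ≥ 52, so (e) meets the standard; on (f) the weight is 98 less the opposing 46 gives net 52, which does reach 52, so (f) meets the standard.
  Stage II.2 carried; the burden shifts to the franchisee.
At Stage II.3 the franchisee must meet a clear and cogent showing (weight is at least 68): on (g) the weight is 78 less the opposing 15 gives net 63, < 68, so (g) does not meet the standard.
  Not every element is met, so the franchisee fails to carry Stage II.3.
So the franchisor prevails on this issue.
Per-issue: Issue I → franchisor; Issue II → franchisor. The franchisee must prevail on at least one issue; overall, the franchisor prevails.

franchisor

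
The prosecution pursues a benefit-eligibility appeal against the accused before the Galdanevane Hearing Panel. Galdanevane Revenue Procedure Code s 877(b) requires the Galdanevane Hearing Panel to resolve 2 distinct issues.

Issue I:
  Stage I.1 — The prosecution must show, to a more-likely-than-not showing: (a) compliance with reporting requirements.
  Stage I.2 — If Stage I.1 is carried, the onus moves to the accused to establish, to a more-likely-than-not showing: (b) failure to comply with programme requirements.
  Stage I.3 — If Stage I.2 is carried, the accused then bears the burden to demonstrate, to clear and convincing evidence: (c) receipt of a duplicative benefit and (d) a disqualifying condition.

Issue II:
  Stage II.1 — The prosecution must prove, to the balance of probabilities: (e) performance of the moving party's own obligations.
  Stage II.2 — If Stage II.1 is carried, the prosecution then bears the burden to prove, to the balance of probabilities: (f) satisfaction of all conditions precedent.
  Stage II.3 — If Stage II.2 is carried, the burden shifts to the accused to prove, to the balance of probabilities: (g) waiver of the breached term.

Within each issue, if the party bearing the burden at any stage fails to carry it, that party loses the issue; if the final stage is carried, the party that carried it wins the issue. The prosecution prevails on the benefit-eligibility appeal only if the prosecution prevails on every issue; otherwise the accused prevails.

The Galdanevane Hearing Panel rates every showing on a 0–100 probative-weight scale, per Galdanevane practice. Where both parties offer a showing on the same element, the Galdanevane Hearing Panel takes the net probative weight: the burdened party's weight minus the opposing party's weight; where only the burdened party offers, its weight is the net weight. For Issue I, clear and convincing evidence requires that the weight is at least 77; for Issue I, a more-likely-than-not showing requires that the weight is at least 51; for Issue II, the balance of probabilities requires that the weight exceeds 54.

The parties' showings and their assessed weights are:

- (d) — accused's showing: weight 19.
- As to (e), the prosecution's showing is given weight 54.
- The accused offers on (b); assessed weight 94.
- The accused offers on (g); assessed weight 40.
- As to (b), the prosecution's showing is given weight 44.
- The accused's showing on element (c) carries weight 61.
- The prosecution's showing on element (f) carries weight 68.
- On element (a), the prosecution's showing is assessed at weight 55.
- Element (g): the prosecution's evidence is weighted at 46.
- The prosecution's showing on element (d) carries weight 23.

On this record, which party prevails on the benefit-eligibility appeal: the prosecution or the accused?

— Issue I —
At Stage I.1 the prosecution must meet a more-likely-than-not showing (weight is at least 51): on (a) the weight is 55, which does reach 51, so (a) meets the standard.
  Stage I.1 carried; the burden shifts to the accused.
At Stage I.2 the accused must meet a more-likely-than-not showing (weight is at least 51): on (b) the weight is 94 less the opposing 44 gives net 50, which does not reach 51, so (b) does not meet the standard.
  Stage I.2 not carried; the accused fails its burden.
So the prosecution prevails on this issue.
— Issue II —
Stage II.1 — burden on prosecution; standard: the balance of probabilities (weight exceeds 54).
    (e): 54 ≤ 54 [not met]
  Stage II.1 not carried; the prosecution fails its burden.
The accused prevails on this issue.
Per-issue: Issue I → prosecution; Issue II → accused. The prosecution must prevail on every issue; overall, the accused prevails.

accused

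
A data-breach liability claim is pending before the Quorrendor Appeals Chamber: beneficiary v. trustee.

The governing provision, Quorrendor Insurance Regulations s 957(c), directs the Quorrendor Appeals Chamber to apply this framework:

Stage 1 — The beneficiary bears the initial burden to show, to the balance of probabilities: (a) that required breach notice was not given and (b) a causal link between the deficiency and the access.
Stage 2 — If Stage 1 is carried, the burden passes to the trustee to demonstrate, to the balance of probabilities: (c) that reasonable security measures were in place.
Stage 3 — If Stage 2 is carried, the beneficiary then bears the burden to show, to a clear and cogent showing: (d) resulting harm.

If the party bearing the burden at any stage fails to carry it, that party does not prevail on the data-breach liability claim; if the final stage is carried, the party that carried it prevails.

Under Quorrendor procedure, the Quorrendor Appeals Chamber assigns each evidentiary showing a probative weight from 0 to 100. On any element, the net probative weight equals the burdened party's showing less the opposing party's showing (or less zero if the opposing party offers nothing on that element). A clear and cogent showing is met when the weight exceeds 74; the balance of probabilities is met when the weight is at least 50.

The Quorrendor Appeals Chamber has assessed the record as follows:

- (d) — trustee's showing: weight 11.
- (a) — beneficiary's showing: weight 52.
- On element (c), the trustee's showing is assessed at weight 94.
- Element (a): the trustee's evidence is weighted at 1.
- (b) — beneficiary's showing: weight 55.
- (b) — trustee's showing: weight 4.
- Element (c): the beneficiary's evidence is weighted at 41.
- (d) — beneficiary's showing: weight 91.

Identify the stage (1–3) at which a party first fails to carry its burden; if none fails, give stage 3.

stage 3

Stage 1 (beneficiary, the balance of probabilities, weight is at least 50): (a) net 52−1=51 ≥ 50 — meets; (b) net 55−4=51 ≥ 50 — meets.
  All elements met. The burden passes to the trustee.
Stage 2 (trustee, the balance of probabilities, weight is at least 50): (c) net 94−41=53 ≥ 50 — meets.
  Stage 2 is satisfied; the onus moves to the beneficiary.
Stage 3 (beneficiary, a clear and cogent showing, weight exceeds 74): (d) net 91−11=80 > 74 — meets.
  Stage 3 carried; the final stage is satisfied.
With every stage satisfied, the beneficiary prevails.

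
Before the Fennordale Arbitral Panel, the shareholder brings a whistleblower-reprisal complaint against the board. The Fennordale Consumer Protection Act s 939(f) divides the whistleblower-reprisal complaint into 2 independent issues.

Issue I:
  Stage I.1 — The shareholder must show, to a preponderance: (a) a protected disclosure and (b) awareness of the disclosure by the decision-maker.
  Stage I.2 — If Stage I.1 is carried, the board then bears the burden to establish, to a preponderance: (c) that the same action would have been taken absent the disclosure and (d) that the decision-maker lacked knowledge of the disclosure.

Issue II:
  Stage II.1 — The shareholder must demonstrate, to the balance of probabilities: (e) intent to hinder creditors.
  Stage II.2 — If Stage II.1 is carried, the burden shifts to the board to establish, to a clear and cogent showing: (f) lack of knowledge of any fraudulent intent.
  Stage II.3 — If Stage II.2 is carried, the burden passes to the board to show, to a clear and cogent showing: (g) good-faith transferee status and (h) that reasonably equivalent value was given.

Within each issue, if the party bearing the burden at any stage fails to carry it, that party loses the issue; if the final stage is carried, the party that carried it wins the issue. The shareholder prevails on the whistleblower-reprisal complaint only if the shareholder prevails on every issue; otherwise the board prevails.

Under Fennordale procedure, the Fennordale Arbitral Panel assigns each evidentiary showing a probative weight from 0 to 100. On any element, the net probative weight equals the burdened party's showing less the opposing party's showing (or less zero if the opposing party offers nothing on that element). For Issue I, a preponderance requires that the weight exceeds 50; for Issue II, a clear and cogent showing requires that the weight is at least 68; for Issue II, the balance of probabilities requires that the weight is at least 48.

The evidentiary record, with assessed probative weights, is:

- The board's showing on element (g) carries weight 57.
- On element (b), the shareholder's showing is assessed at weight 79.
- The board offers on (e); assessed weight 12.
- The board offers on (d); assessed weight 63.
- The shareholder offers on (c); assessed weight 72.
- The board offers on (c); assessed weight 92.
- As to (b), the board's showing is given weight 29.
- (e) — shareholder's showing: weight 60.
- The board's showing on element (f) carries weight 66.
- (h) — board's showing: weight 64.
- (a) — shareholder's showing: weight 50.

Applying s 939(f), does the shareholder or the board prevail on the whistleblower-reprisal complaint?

board

— Issue I —
Stage I.1 — burden on shareholder; standard: a preponderance (weight exceeds 50).
    (a): 50 ≤ 50 [not met]
    (b): 79 − 29 = 50 ≤ 50 [not met]
  Not every element is met, so the shareholder fails to carry Stage I.1.
So the board prevails on this issue.
— Issue II —
Stage II.1 (shareholder, the balance of probabilities, weight is at least 48): (e) net 60−12=48 ≥ 48 — meets.
  Stage II.1 carried; the burden shifts to the board.
Stage II.2 (board, a clear and cogent showing, weight is at least 68): (f) 66 < 68 — fails.
  The board does not carry Stage II.2.
So the shareholder prevails on this issue.
Per-issue: Issue I → board; Issue II → shareholder. The shareholder must prevail on every issue; overall, the board prevails.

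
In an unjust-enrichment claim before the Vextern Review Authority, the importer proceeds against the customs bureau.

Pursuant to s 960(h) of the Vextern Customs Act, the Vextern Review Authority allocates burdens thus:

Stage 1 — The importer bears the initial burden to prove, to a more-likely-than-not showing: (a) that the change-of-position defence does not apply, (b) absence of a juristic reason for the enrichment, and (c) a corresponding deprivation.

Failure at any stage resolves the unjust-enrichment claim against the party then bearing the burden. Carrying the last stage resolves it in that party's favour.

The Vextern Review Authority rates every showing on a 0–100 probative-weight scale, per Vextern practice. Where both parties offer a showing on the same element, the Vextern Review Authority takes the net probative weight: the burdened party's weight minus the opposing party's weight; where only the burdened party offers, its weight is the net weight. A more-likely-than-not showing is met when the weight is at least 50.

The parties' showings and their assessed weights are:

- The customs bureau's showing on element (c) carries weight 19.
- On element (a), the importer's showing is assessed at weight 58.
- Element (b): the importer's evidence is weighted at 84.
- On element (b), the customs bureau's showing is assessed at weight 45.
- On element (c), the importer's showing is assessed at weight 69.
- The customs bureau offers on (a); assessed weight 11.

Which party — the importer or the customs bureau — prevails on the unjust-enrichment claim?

customs bureau

Stage 1 (importer, a more-likely-than-not showing, weight is at least 50): (a) net 58−11=47 < 50 — fails; (b) net 84−45=39 < 50 — fails; (c) net 69−19=50 ≥ 50 — meets.
  Stage 1 not carried; the importer fails its burden.
So the customs bureau prevails.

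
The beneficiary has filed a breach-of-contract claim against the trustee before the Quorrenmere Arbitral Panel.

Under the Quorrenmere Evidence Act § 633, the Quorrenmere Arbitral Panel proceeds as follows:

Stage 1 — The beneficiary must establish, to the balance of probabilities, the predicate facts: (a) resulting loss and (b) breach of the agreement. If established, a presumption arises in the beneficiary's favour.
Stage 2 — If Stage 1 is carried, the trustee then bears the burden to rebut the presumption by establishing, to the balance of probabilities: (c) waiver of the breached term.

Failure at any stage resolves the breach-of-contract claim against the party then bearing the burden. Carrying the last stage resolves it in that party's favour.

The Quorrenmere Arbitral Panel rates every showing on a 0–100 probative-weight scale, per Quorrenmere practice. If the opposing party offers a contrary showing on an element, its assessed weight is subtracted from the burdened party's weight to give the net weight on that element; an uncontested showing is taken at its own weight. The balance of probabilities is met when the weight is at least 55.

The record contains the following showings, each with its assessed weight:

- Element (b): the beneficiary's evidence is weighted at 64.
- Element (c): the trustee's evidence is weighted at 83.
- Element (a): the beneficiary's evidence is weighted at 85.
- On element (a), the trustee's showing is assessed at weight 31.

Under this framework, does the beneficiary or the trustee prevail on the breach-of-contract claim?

Stage 1 — burden on beneficiary; standard: the balance of probabilities (weight is at least 55).
    (a): 85 − 31 = 54 < 55 [not met]
    (b): 64 ≥ 55 [met]
  Stage 1 not carried; the beneficiary fails its burden.
So the trustee prevails.

trustee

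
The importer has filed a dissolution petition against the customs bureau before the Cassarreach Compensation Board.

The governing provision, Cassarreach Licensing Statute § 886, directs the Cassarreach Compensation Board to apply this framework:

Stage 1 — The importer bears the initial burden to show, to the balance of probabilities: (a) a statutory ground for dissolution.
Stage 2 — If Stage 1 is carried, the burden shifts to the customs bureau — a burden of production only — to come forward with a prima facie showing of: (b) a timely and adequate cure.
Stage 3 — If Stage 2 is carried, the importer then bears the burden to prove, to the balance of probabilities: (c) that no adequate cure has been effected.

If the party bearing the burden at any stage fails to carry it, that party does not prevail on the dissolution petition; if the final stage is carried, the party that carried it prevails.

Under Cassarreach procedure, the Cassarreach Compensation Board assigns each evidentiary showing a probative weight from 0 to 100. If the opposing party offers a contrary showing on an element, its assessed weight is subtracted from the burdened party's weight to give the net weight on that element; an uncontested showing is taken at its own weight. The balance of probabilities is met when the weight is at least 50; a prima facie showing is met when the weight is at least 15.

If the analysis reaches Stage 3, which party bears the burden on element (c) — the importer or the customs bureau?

importer

Stage 3's rule assigns the burden to the importer (to the balance of probabilities).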